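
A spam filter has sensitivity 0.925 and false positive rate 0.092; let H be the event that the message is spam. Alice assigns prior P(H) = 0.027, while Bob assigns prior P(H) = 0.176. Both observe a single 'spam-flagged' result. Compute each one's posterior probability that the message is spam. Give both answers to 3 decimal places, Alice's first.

Alice: 0.218; Bob: 0.682

P('+'|H) = 0.925, P('+'|¬H) = 0.092.
Alice: numerator 0.925·0.027 = 0.024975; evidence = 0.024975+0.092·0.973 = 0.11449; posterior = 0.218.
Bob: numerator 0.925·0.176 = 0.16280; evidence = 0.16280+0.092·0.824 = 0.23861; posterior = 0.682.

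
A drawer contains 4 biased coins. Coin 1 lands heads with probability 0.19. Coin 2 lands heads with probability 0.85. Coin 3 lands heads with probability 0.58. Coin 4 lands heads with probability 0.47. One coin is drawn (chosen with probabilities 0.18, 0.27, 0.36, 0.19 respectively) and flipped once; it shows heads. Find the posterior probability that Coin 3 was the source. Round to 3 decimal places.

P(heads|C1) = 0.19; P(heads|C2) = 0.85; P(heads|C3) = 0.58; P(heads|C4) = 0.47.
Prior × likelihood for each source: 0.18·0.19=0.03420, 0.27·0.85=0.2295, 0.36·0.58=0.2088, 0.19·0.47=0.08930. Summing gives P(heads) = 0.56180.
P(Coin 3 | heads) = 0.2088 / 0.56180 = 0.372.

Posterior probability ≈ 0.372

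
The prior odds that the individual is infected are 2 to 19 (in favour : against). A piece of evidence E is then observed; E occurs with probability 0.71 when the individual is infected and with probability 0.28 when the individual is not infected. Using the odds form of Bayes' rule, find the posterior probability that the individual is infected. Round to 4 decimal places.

Prior odds = 2/19 = 0.10526.
Likelihood ratio for E = 0.71/0.28 = 2.5357.
Posterior odds = prior odds × LR = 0.26692.
Posterior probability = odds/(1+odds) = 0.26692/1.2669 = 0.2107.

Posterior probability ≈ 0.2107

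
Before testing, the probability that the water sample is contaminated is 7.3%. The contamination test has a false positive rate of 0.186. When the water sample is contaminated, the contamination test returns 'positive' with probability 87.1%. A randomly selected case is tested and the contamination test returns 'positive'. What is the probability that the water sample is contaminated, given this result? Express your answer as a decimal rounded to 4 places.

P(H | E) ≈ 0.2694

Let H be the event that the water sample is contaminated. P(H) = 0.073, so P(¬H) = 0.927. With E the 'positive' result, P(E|H) = 0.871 and P(E|¬H) = 0.186.
P(E) = 0.871·0.073 + 0.186·0.927 = 0.063583 + 0.17242 = 0.23601.
By Bayes' theorem, P(H|E) = 0.063583 / 0.23601 = 0.2694.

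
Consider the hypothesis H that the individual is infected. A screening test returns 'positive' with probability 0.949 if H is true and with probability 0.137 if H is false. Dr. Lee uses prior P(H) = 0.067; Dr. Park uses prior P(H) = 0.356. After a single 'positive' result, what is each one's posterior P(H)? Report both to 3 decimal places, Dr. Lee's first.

Dr. Lee: 0.332; Dr. Park: 0.793

P('+'|H) = 0.949, P('+'|¬H) = 0.137.
Dr. Lee: numerator 0.949·0.067 = 0.063583; evidence = 0.063583+0.137·0.933 = 0.19140; posterior = 0.332.
Dr. Park: numerator 0.949·0.356 = 0.33784; evidence = 0.33784+0.137·0.644 = 0.42607; posterior = 0.793.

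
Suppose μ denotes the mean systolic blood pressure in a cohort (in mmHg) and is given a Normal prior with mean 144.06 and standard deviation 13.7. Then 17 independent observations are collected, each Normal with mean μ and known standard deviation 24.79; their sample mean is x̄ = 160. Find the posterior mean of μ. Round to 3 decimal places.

Posterior mean ≈ 157.426

With known σ, the Normal prior is conjugate. Weight on the data is w = (n/σ²)/(n/σ² + 1/τ₀²) = 0.0276628/(0.0276628+0.00532793) = 0.83850.
Posterior mean = w·x̄ + (1−w)·μ₀ = 0.83850·160 + 0.16150·144.06 = 157.426.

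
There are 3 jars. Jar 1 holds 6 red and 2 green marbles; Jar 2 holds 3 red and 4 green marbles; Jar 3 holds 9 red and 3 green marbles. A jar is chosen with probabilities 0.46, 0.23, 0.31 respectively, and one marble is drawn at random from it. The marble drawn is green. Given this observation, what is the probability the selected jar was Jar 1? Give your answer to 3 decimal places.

P(green|Jar 1) = 0.25; P(green|Jar 2) = 0.5714; P(green|Jar 3) = 0.25.
Prior × likelihood for each source: 0.46·0.25=0.1150, 0.23·0.5714=0.1314, 0.31·0.25=0.07750. Summing gives P(green) = 0.32393.
P(Jar 1 | green) = 0.1150 / 0.32393 = 0.355.

Posterior probability ≈ 0.355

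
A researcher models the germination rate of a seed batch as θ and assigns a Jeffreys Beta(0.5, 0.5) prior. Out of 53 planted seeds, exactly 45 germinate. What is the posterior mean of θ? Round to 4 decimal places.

The binomial likelihood is conjugate to the Beta prior: with 45 successes and 8 failures, the posterior is Beta(0.5+45, 0.5+8) = Beta(45.5, 8.5).
E[θ | data] = 45.5/(45.5+8.5) = 0.8426.

Posterior mean ≈ 0.8426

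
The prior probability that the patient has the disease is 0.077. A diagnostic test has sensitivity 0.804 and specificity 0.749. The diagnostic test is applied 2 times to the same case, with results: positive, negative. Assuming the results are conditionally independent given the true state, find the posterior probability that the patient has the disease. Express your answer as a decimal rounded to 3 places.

Posterior P(H) ≈ 0.065

Let H be the event that the patient has the disease; start with P(H) = 0.077. P('positive'|H) = 0.804, P('positive'|¬H) = 0.251.
Update on result 1 ('positive'): P(H) ← 0.804·0.0770 / (0.804·0.0770 + 0.251·0.9230) = 0.061908/0.29358 = 0.2109.
Update on result 2 ('negative'): P(H) ← 0.196·0.2109 / (0.196·0.2109 + 0.749·0.7891) = 0.041331/0.63239 = 0.0654.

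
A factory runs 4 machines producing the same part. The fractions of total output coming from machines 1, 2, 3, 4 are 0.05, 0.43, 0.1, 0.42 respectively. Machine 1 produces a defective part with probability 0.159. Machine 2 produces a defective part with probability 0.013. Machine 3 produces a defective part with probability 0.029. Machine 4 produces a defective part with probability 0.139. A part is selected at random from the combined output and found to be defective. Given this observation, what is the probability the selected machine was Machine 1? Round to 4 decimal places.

P(defective|M1) = 0.159; P(defective|M2) = 0.013; P(defective|M3) = 0.029; P(defective|M4) = 0.139.
Prior × likelihood for each source: 0.05·0.159=0.007950, 0.43·0.013=0.005590, 0.1·0.029=0.002900, 0.42·0.139=0.05838. Summing gives P(defective) = 0.074820.
P(Machine 1 | defective) = 0.007950 / 0.074820 = 0.1063.

Posterior probability ≈ 0.1063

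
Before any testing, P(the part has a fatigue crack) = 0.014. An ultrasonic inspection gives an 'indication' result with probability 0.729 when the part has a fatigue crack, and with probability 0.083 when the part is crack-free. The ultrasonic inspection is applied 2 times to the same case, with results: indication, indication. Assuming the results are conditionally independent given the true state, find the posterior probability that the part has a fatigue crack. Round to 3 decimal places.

Posterior P(H) ≈ 0.523

With H the event that the part has a fatigue crack, the joint likelihood of the observed sequence is P(data|H) = 0.729·0.729 = 0.53144 and P(data|¬H) = 0.083·0.083 = 0.0068890.
Bayes: P(H|data) = 0.014·0.53144 / (0.014·0.53144 + 0.986·0.0068890) = 0.0074402/0.014233 = 0.5228.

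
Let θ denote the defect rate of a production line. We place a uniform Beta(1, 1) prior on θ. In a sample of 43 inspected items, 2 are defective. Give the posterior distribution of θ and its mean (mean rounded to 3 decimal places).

The binomial likelihood is conjugate to the Beta prior: with 2 successes and 41 failures, the posterior is Beta(1+2, 1+41) = Beta(3, 42).
E[θ | data] = 3/(3+42) = 0.067.

Posterior: Beta(3, 42); mean ≈ 0.067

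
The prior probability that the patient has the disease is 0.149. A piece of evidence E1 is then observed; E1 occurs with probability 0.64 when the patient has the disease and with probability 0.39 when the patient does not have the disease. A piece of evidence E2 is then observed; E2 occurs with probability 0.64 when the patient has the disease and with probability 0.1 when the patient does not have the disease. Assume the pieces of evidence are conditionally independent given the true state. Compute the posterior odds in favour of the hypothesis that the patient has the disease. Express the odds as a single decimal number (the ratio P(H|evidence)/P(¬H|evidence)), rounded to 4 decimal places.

Posterior odds ≈ 1.8389

Prior odds = 0.149/(1−0.149) = 0.17509.
Likelihood ratio for E1 = 0.64/0.39 = 1.6410.
Likelihood ratio for E2 = 0.64/0.1 = 6.4000.
Posterior odds = prior odds × LR₁ × LR₂ = 1.8389.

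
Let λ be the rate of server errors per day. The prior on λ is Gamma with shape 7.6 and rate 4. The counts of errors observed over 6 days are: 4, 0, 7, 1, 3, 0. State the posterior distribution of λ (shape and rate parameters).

Posterior: Gamma(shape=22.6, rate=10)

Total count ∑xᵢ = 15 over n = 6 days.
Gamma is conjugate to the Poisson likelihood: posterior is Gamma(shape = 7.6+15 = 22.6, rate = 4+6 = 10).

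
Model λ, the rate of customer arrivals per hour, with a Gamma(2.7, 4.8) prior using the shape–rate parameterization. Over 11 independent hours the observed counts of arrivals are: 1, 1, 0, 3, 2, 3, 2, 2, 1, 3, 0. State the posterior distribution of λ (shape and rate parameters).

Posterior: Gamma(shape=20.7, rate=15.8)

Total count ∑xᵢ = 18 over n = 11 hours.
Gamma is conjugate to the Poisson likelihood: posterior is Gamma(shape = 2.7+18 = 20.7, rate = 4.8+11 = 15.8).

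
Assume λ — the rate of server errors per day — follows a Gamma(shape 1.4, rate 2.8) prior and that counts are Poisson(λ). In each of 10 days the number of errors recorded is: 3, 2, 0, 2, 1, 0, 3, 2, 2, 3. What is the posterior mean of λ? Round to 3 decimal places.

Total count ∑xᵢ = 18 over n = 10 days.
Gamma is conjugate to the Poisson likelihood: posterior is Gamma(shape = 1.4+18 = 19.4, rate = 2.8+10 = 12.8).
E[λ | data] = 19.4/12.8 = 1.516.

Posterior mean ≈ 1.516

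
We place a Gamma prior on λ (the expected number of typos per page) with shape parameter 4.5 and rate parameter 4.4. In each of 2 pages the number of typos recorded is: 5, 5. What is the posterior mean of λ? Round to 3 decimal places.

Posterior mean ≈ 2.266

Total count ∑xᵢ = 10 over n = 2 pages.
Gamma is conjugate to the Poisson likelihood: posterior is Gamma(shape = 4.5+10 = 14.5, rate = 4.4+2 = 6.4).
E[λ | data] = 14.5/6.4 = 2.266.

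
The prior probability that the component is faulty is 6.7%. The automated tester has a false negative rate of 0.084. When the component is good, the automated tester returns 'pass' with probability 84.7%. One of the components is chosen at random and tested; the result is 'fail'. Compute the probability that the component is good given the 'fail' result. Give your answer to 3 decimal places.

Write H for 'the component is faulty'. Prior odds H:¬H = 0.067/0.933 = 0.071811. For the 'fail' outcome, the likelihood ratio is 0.916/0.153 = 5.9869.
Posterior odds = 0.071811 × 5.9869 = 0.42993, so P(H|E) = 0.42993/(1+0.42993) = 0.301. Then P(¬H|E) = 1 − 0.301 = 0.699.

P(¬H | E) ≈ 0.699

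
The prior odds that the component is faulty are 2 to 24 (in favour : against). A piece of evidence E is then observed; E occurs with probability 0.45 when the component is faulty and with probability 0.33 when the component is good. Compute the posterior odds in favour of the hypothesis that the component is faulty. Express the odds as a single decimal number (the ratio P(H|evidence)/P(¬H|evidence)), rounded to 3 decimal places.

Prior odds = 2/24 = 0.083333.
Likelihood ratio for E = 0.45/0.33 = 1.3636.
Posterior odds = prior odds × LR = 0.11364.

Posterior odds ≈ 0.114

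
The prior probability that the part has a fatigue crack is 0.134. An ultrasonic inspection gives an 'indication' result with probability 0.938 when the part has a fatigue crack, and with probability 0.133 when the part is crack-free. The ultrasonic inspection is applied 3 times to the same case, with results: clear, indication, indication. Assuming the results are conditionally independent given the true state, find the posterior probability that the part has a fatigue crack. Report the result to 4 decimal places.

Posterior P(H) ≈ 0.3550

With H the event that the part has a fatigue crack, the joint likelihood of the observed sequence is P(data|H) = 0.062·0.938·0.938 = 0.054550 and P(data|¬H) = 0.867·0.133·0.133 = 0.015336.
Bayes: P(H|data) = 0.134·0.054550 / (0.134·0.054550 + 0.866·0.015336) = 0.0073097/0.020591 = 0.3550.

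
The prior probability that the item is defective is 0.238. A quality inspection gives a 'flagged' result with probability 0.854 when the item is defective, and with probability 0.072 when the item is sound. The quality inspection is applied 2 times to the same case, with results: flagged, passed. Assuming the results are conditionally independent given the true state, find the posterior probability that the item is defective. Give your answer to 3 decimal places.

Posterior P(H) ≈ 0.368

Let H be the event that the item is defective; start with P(H) = 0.238. P('flagged'|H) = 0.854, P('flagged'|¬H) = 0.072.
Update on result 1 ('flagged'): P(H) ← 0.854·0.2380 / (0.854·0.2380 + 0.072·0.7620) = 0.20325/0.25812 = 0.7874.
Update on result 2 ('passed'): P(H) ← 0.146·0.7874 / (0.146·0.7874 + 0.928·0.2126) = 0.11497/0.31222 = 0.3682.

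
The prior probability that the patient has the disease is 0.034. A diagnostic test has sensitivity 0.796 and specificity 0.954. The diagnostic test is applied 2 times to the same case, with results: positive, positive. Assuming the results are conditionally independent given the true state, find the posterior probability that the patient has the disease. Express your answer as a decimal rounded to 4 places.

Posterior P(H) ≈ 0.9133

Let H be the event that the patient has the disease; start with P(H) = 0.034. P('positive'|H) = 0.796, P('positive'|¬H) = 0.046.
Update on result 1 ('positive'): P(H) ← 0.796·0.0340 / (0.796·0.0340 + 0.046·0.9660) = 0.027064/0.071500 = 0.3785.
Update on result 2 ('positive'): P(H) ← 0.796·0.3785 / (0.796·0.3785 + 0.046·0.6215) = 0.30130/0.32989 = 0.9133.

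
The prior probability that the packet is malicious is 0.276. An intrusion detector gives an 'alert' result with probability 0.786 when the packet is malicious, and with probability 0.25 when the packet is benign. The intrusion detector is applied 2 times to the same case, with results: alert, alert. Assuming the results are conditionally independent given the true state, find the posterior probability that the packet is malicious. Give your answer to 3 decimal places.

With H the event that the packet is malicious, the joint likelihood of the observed sequence is P(data|H) = 0.786·0.786 = 0.61780 and P(data|¬H) = 0.25·0.25 = 0.062500.
Bayes: P(H|data) = 0.276·0.61780 / (0.276·0.61780 + 0.724·0.062500) = 0.17051/0.21576 = 0.7903.

Posterior P(H) ≈ 0.790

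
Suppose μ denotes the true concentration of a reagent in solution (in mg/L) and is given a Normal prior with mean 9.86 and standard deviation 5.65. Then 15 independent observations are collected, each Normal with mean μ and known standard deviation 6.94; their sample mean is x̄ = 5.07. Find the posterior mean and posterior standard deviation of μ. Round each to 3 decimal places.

Posterior mean ≈ 5.508; posterior SD ≈ 1.708

Prior precision 1/τ₀² = 1/5.65² = 0.0313259; data precision n/σ² = 15/6.94² = 0.311439.
Posterior precision = 0.0313259 + 0.311439 = 0.342764, giving posterior SD = 1/√0.342764 = 1.708.
Posterior mean = (0.0313259·9.86 + 0.311439·5.07) / 0.342764 = 5.508.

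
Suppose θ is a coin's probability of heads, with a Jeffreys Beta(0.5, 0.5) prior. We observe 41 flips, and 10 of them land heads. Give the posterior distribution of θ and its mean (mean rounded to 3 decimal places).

Observing 10 successes and 31 failures updates Beta(0.5, 0.5) by adding the success and failure counts to the two shape parameters: α = 0.5+10 = 10.5, β = 0.5+31 = 31.5.
Posterior mean = α/(α+β) = 10.5/42 = 0.250.

Posterior: Beta(10.5, 31.5); mean ≈ 0.250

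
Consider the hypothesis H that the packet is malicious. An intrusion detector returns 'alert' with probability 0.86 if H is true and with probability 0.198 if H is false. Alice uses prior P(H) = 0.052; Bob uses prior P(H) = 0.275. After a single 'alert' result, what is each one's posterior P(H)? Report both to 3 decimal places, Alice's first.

The likelihood ratio for an 'alert' result is 0.86/0.198 = 4.3434.
Alice: prior odds 0.052/0.948 = 0.054852; posterior odds 0.23825; posterior probability 0.192.
Bob: prior odds 0.275/0.725 = 0.37931; posterior odds 1.6475; posterior probability 0.622.

Alice: 0.192; Bob: 0.622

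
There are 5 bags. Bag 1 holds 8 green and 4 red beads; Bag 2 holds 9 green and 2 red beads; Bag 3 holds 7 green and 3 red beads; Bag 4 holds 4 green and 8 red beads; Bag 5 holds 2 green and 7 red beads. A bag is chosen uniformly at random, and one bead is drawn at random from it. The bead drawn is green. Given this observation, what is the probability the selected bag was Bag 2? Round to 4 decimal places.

P(green|Bag 1) = 0.6667; P(green|Bag 2) = 0.8182; P(green|Bag 3) = 0.7; P(green|Bag 4) = 0.3333; P(green|Bag 5) = 0.2222.
Prior × likelihood for each source: 0.2·0.6667=0.1333, 0.2·0.8182=0.1636, 0.2·0.7=0.1400, 0.2·0.3333=0.06667, 0.2·0.2222=0.04444. Summing gives P(green) = 0.54808.
P(Bag 2 | green) = 0.1636 / 0.54808 = 0.2986.

Posterior probability ≈ 0.2986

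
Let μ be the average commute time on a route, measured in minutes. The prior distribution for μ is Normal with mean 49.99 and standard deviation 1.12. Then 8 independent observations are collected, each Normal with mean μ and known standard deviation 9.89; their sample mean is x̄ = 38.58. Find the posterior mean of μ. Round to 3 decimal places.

Prior precision 1/τ₀² = 1/1.12² = 0.797194; data precision n/σ² = 8/9.89² = 0.0817895.
Posterior precision = 0.797194 + 0.0817895 = 0.878983.
Posterior mean = (0.797194·49.99 + 0.0817895·38.58) / 0.878983 = 48.928.

Posterior mean ≈ 48.928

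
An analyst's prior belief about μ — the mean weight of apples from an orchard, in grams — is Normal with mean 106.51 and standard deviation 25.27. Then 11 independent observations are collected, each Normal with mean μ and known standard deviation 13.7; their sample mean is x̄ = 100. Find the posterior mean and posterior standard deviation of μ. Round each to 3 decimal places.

Posterior mean ≈ 100.169; posterior SD ≈ 4.077

Prior precision 1/τ₀² = 1/25.27² = 0.00156599; data precision n/σ² = 11/13.7² = 0.0586073.
Posterior precision = 0.00156599 + 0.0586073 = 0.0601733, giving posterior SD = 1/√0.0601733 = 4.077.
Posterior mean = (0.00156599·106.51 + 0.0586073·100) / 0.0601733 = 100.169.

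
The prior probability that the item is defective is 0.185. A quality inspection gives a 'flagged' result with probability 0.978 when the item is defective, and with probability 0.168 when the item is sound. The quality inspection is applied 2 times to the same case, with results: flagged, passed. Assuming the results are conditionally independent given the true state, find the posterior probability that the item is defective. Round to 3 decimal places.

With H the event that the item is defective, the joint likelihood of the observed sequence is P(data|H) = 0.978·0.022 = 0.021516 and P(data|¬H) = 0.168·0.832 = 0.13978.
Bayes: P(H|data) = 0.185·0.021516 / (0.185·0.021516 + 0.815·0.13978) = 0.0039805/0.11790 = 0.0338.

Posterior P(H) ≈ 0.034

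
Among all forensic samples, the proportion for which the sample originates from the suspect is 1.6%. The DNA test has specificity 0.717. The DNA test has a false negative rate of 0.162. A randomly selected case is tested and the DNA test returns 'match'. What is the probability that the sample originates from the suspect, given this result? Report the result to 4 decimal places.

P(H | E) ≈ 0.0459

Let H be the event that the sample originates from the suspect. P(H) = 0.016, so P(¬H) = 0.984. With E the 'match' result, P(E|H) = 0.838 and P(E|¬H) = 0.283.
P(E) = 0.838·0.016 + 0.283·0.984 = 0.013408 + 0.27847 = 0.29188.
By Bayes' theorem, P(H|E) = 0.013408 / 0.29188 = 0.0459.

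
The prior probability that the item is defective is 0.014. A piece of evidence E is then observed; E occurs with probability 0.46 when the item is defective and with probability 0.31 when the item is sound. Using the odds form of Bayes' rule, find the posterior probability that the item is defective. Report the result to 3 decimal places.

Prior odds = 0.014/(1−0.014) = 0.014199. In log-odds, ln(0.014199) = -4.2546.
Add log likelihood ratio: ln(1.4839) = 0.39465.
Posterior log-odds = -3.8599, so posterior odds = exp(-3.8599) = 0.021069. Converting, P(H|E) = 0.021069/1.0211 = 0.021.

Posterior probability ≈ 0.021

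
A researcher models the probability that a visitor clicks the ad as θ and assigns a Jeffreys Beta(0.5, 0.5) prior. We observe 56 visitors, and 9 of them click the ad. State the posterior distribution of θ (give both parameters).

Observing 9 successes and 47 failures updates Beta(0.5, 0.5) by adding the success and failure counts to the two shape parameters: α = 0.5+9 = 9.5, β = 0.5+47 = 47.5.

Posterior: Beta(9.5, 47.5)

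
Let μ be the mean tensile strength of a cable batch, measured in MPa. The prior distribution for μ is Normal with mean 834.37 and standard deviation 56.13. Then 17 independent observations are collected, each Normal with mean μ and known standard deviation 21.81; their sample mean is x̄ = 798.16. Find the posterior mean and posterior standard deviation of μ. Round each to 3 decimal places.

With known σ, the Normal prior is conjugate. Weight on the data is w = (n/σ²)/(n/σ² + 1/τ₀²) = 0.0357386/(0.0357386+0.00031740) = 0.99120.
Posterior mean = w·x̄ + (1−w)·μ₀ = 0.99120·798.16 + 0.0088030·834.37 = 798.479. Posterior variance = 1/(0.0357386+0.00031740) = 27.7346, so SD = 5.266.

Posterior mean ≈ 798.479; posterior SD ≈ 5.266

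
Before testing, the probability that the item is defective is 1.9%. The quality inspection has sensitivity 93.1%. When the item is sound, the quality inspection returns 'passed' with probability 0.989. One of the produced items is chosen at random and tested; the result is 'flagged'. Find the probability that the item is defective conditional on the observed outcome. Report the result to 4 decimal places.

P(H | E) ≈ 0.6211

Let H be the event that the item is defective. P(H) = 0.019, so P(¬H) = 0.981. With E the 'flagged' result, P(E|H) = 0.931 and P(E|¬H) = 0.011.
P(E) = 0.931·0.019 + 0.011·0.981 = 0.017689 + 0.010791 = 0.028480.
By Bayes' theorem, P(H|E) = 0.017689 / 0.028480 = 0.6211.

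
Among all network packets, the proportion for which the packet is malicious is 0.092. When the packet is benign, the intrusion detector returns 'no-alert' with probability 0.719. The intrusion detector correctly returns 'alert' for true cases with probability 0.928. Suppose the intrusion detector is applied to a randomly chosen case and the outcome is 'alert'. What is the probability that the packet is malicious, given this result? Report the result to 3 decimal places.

P(H | E) ≈ 0.251

Write H for 'the packet is malicious'. Prior odds H:¬H = 0.092/0.908 = 0.10132. For the 'alert' outcome, the likelihood ratio is 0.928/0.281 = 3.3025.
Posterior odds = 0.10132 × 3.3025 = 0.33461, so P(H|E) = 0.33461/(1+0.33461) = 0.251.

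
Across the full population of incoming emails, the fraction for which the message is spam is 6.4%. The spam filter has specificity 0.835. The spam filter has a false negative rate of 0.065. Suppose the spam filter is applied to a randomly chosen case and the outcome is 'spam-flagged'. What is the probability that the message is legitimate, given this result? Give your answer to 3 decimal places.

Let H be the event that the message is spam. P(H) = 0.064, so P(¬H) = 0.936. With E the 'spam-flagged' result, P(E|H) = 0.935 and P(E|¬H) = 0.165.
P(E) = 0.935·0.064 + 0.165·0.936 = 0.059840 + 0.15444 = 0.21428.
By Bayes' theorem, P(H|E) = 0.059840 / 0.21428 = 0.279. Hence P(¬H|E) = 1 − 0.279 = 0.721.

P(¬H | E) ≈ 0.721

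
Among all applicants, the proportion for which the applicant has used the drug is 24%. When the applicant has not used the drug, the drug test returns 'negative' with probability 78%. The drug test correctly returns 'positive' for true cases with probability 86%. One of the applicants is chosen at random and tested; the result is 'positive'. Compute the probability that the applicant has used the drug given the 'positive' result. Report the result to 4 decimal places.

Write H for 'the applicant has used the drug'. Prior odds H:¬H = 0.24/0.76 = 0.31579. For the 'positive' outcome, the likelihood ratio is 0.86/0.22 = 3.9091.
Posterior odds = 0.31579 × 3.9091 = 1.2344, so P(H|E) = 1.2344/(1+1.2344) = 0.5525.

P(H | E) ≈ 0.5525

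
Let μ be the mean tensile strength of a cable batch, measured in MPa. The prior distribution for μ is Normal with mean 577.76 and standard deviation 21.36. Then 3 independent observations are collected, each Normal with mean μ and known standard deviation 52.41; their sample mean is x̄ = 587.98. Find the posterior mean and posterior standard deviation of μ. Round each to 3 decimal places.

Posterior mean ≈ 581.159; posterior SD ≈ 17.450

With known σ, the Normal prior is conjugate. Weight on the data is w = (n/σ²)/(n/σ² + 1/τ₀²) = 0.00109218/(0.00109218+0.00219178) = 0.33258.
Posterior mean = w·x̄ + (1−w)·μ₀ = 0.33258·587.98 + 0.66742·577.76 = 581.159. Posterior variance = 1/(0.00109218+0.00219178) = 304.510, so SD = 17.450.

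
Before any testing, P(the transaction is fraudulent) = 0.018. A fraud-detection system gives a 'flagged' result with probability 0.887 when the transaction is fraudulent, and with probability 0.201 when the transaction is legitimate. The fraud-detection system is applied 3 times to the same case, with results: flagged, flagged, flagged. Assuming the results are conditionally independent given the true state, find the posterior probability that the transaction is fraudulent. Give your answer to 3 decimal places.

Posterior P(H) ≈ 0.612

Let H be the event that the transaction is fraudulent; start with P(H) = 0.018. P('flagged'|H) = 0.887, P('flagged'|¬H) = 0.201.
Update on result 1 ('flagged'): P(H) ← 0.887·0.0180 / (0.887·0.0180 + 0.201·0.9820) = 0.015966/0.21335 = 0.0748.
Update on result 2 ('flagged'): P(H) ← 0.887·0.0748 / (0.887·0.0748 + 0.201·0.9252) = 0.066379/0.25234 = 0.2631.
Update on result 3 ('flagged'): P(H) ← 0.887·0.2631 / (0.887·0.2631 + 0.201·0.7369) = 0.23333/0.38146 = 0.6117.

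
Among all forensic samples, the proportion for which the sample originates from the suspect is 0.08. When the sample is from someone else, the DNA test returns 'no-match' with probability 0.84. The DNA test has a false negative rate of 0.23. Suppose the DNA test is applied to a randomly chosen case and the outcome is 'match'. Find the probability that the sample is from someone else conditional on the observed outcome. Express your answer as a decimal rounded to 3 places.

Write H for 'the sample originates from the suspect'. Prior odds H:¬H = 0.08/0.92 = 0.086957. For the 'match' outcome, the likelihood ratio is 0.77/0.16 = 4.8125.
Posterior odds = 0.086957 × 4.8125 = 0.41848, so P(H|E) = 0.41848/(1+0.41848) = 0.295. Then P(¬H|E) = 1 − 0.295 = 0.705.

P(¬H | E) ≈ 0.705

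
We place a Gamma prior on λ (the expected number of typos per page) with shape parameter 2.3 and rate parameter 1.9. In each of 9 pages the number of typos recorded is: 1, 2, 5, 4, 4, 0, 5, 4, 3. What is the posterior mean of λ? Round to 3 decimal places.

The Poisson likelihood adds the total count to the shape and the number of exposure periods to the rate. Here ∑xᵢ = 28 and n = 9, so shape 2.3→30.3 and rate 1.9→10.9.
E[λ | data] = 30.3/10.9 = 2.780.

Posterior mean ≈ 2.780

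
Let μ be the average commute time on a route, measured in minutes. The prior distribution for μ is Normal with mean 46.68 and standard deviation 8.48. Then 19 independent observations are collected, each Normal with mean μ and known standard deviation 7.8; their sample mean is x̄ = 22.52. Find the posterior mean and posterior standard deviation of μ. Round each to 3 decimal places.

Prior precision 1/τ₀² = 1/8.48² = 0.0139062; data precision n/σ² = 19/7.8² = 0.312295.
Posterior precision = 0.0139062 + 0.312295 = 0.326201, giving posterior SD = 1/√0.326201 = 1.751.
Posterior mean = (0.0139062·46.68 + 0.312295·22.52) / 0.326201 = 23.550.

Posterior mean ≈ 23.550; posterior SD ≈ 1.751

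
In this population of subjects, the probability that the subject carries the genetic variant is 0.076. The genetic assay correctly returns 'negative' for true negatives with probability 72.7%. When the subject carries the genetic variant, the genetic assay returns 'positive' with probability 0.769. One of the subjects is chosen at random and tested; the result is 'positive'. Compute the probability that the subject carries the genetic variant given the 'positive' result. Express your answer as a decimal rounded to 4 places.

Let H be the event that the subject carries the genetic variant. P(H) = 0.076, so P(¬H) = 0.924. With E the 'positive' result, P(E|H) = 0.769 and P(E|¬H) = 0.273.
P(E) = 0.769·0.076 + 0.273·0.924 = 0.058444 + 0.25225 = 0.31070.
By Bayes' theorem, P(H|E) = 0.058444 / 0.31070 = 0.1881.

P(H | E) ≈ 0.1881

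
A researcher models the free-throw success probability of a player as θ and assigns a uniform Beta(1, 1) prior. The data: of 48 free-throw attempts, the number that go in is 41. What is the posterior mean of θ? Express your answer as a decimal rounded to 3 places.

Observing 41 successes and 7 failures updates Beta(1, 1) by adding the success and failure counts to the two shape parameters: α = 1+41 = 42, β = 1+7 = 8.
Posterior mean = α/(α+β) = 42/50 = 0.840.

Posterior mean ≈ 0.840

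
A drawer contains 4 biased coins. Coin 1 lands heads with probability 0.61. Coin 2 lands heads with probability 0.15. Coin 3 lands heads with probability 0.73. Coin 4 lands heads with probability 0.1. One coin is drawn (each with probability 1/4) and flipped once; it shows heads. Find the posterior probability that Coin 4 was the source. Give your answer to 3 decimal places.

Tabulate prior·likelihood by source: [1] prior 0.25, lik 0.61, product 0.1525; [2] prior 0.25, lik 0.15, product 0.03750; [3] prior 0.25, lik 0.73, product 0.1825; [4] prior 0.25, lik 0.1, product 0.02500.
Normalizing constant = 0.39750; the posterior for Coin 4 is its product over the sum, 0.02500/0.39750 = 0.063.

Posterior probability ≈ 0.063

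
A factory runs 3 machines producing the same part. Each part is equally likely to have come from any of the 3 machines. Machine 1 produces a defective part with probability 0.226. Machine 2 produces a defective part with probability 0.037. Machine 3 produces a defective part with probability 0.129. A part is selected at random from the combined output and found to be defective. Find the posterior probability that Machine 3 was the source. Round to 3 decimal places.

Posterior probability ≈ 0.329

P(defective|M1) = 0.226; P(defective|M2) = 0.037; P(defective|M3) = 0.129.
Prior × likelihood for each source: 0.333333·0.226=0.07533, 0.333333·0.037=0.01233, 0.333333·0.129=0.04300. Summing gives P(defective) = 0.13067.
P(Machine 3 | defective) = 0.04300 / 0.13067 = 0.329.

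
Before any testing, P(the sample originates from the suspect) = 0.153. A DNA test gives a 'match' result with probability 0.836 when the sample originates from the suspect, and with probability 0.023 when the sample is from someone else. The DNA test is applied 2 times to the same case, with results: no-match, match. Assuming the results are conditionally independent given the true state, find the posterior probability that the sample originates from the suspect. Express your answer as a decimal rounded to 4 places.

With H the event that the sample originates from the suspect, the joint likelihood of the observed sequence is P(data|H) = 0.164·0.836 = 0.13710 and P(data|¬H) = 0.977·0.023 = 0.022471.
Bayes: P(H|data) = 0.153·0.13710 / (0.153·0.13710 + 0.847·0.022471) = 0.020977/0.040010 = 0.5243.

Posterior P(H) ≈ 0.5243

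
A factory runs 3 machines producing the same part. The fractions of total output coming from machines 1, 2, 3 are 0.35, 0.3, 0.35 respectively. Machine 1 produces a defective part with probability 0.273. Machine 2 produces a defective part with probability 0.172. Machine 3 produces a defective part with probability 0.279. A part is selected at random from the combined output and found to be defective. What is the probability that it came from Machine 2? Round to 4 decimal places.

Tabulate prior·likelihood by source: [1] prior 0.35, lik 0.273, product 0.09555; [2] prior 0.3, lik 0.172, product 0.05160; [3] prior 0.35, lik 0.279, product 0.09765.
Normalizing constant = 0.24480; the posterior for Machine 2 is its product over the sum, 0.05160/0.24480 = 0.2108.

Posterior probability ≈ 0.2108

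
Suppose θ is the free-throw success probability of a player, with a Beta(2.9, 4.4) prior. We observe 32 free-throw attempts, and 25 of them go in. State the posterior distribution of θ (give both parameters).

Posterior: Beta(27.9, 11.4)

Observing 25 successes and 7 failures updates Beta(2.9, 4.4) by adding the success and failure counts to the two shape parameters: α = 2.9+25 = 27.9, β = 4.4+7 = 11.4.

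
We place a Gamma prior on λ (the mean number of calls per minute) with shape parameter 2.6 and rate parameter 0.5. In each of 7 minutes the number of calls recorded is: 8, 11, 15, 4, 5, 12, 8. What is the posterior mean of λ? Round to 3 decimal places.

Posterior mean ≈ 8.747

Total count ∑xᵢ = 63 over n = 7 minutes.
Gamma is conjugate to the Poisson likelihood: posterior is Gamma(shape = 2.6+63 = 65.6, rate = 0.5+7 = 7.5).
Posterior mean = shape/rate = 65.6/7.5 = 8.747.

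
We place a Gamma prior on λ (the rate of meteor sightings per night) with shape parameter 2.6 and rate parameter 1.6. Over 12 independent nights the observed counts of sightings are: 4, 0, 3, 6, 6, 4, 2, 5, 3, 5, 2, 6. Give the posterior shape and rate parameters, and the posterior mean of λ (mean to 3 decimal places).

The Poisson likelihood adds the total count to the shape and the number of exposure periods to the rate. Here ∑xᵢ = 46 and n = 12, so shape 2.6→48.6 and rate 1.6→13.6.
Posterior mean = shape/rate = 48.6/13.6 = 3.574.

Posterior: Gamma(shape=48.6, rate=13.6); mean ≈ 3.574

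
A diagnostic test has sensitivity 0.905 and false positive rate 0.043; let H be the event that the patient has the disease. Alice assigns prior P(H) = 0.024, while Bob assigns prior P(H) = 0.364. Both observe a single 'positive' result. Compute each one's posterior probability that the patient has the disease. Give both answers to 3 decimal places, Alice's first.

P('+'|H) = 0.905, P('+'|¬H) = 0.043.
Alice: numerator 0.905·0.024 = 0.021720; evidence = 0.021720+0.043·0.976 = 0.063688; posterior = 0.341.
Bob: numerator 0.905·0.364 = 0.32942; evidence = 0.32942+0.043·0.636 = 0.35677; posterior = 0.923.

Alice: 0.341; Bob: 0.923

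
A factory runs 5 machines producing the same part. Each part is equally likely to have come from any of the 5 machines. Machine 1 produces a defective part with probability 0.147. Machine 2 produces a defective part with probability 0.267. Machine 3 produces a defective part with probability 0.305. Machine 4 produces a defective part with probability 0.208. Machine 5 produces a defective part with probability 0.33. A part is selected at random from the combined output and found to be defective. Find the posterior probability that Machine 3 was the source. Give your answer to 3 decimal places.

Posterior probability ≈ 0.243

P(defective|M1) = 0.147; P(defective|M2) = 0.267; P(defective|M3) = 0.305; P(defective|M4) = 0.208; P(defective|M5) = 0.33.
Prior × likelihood for each source: 0.2·0.147=0.02940, 0.2·0.267=0.05340, 0.2·0.305=0.06100, 0.2·0.208=0.04160, 0.2·0.33=0.06600. Summing gives P(defective) = 0.25140.
P(Machine 3 | defective) = 0.06100 / 0.25140 = 0.243.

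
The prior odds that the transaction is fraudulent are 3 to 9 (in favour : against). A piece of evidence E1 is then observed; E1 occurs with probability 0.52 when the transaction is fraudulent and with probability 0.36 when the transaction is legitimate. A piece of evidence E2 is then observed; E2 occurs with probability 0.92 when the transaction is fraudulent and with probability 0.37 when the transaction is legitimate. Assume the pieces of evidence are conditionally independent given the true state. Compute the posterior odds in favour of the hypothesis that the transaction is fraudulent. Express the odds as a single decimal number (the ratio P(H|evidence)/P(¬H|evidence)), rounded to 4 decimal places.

Posterior odds ≈ 1.1972

Prior odds = 3/9 = 0.33333. In log-odds, ln(0.33333) = -1.0986.
Add log likelihood ratios: ln(1.4444) + ln(2.4865) = 1.2786.
Posterior log-odds = 0.17998, so posterior odds = exp(0.17998) = 1.1972.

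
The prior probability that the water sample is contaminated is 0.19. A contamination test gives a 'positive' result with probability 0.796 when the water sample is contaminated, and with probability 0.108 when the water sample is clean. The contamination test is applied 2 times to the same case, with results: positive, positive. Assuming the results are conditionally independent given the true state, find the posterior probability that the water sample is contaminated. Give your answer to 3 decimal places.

Posterior P(H) ≈ 0.927

Let H be the event that the water sample is contaminated; start with P(H) = 0.19. P('positive'|H) = 0.796, P('positive'|¬H) = 0.108.
Update on result 1 ('positive'): P(H) ← 0.796·0.1900 / (0.796·0.1900 + 0.108·0.8100) = 0.15124/0.23872 = 0.6335.
Update on result 2 ('positive'): P(H) ← 0.796·0.6335 / (0.796·0.6335 + 0.108·0.3665) = 0.50430/0.54388 = 0.9272.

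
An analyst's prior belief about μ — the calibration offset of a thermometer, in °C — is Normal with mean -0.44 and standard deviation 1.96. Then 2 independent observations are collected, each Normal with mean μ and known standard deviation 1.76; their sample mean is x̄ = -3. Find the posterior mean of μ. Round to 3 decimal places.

Prior precision 1/τ₀² = 1/1.96² = 0.260308; data precision n/σ² = 2/1.76² = 0.645661.
Posterior precision = 0.260308 + 0.645661 = 0.905969.
Posterior mean = (0.260308·-0.44 + 0.645661·-3) / 0.905969 = -2.264.

Posterior mean ≈ -2.264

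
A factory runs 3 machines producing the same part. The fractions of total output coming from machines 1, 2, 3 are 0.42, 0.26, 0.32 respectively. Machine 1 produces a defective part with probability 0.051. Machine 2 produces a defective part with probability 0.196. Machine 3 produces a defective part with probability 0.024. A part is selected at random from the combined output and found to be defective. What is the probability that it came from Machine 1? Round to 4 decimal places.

Tabulate prior·likelihood by source: [1] prior 0.42, lik 0.051, product 0.02142; [2] prior 0.26, lik 0.196, product 0.05096; [3] prior 0.32, lik 0.024, product 0.007680.
Normalizing constant = 0.080060; the posterior for Machine 1 is its product over the sum, 0.02142/0.080060 = 0.2675.

Posterior probability ≈ 0.2675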